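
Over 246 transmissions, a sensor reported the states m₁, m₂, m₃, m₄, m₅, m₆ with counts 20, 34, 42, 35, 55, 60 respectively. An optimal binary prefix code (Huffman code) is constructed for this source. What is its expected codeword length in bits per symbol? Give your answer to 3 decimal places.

Probabilities are the counts divided by 246.
Repeatedly combine the two least-probable nodes; the expected code length is the sum of the merged weights.
merge 10/123 + 17/123 → 9/41
merge 35/246 + 7/41 → 77/246
merge 9/41 + 55/246 → 109/246
merge 10/41 + 77/246 → 137/246
merge 109/246 + 137/246 → 1
L = 9/41 + 77/246 + 109/246 + 137/246 + 1 = 623/246 ≈ 2.533 bits/symbol.

2.533 bits/symbol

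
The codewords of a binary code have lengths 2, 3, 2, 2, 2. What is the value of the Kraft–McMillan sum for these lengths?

With common denominator 2^3 = 8: Σ 2^(−ℓᵢ) = 2/8 + 1/8 + 2/8 + 2/8 + 2/8 = 9/8 = 1.125.

1.125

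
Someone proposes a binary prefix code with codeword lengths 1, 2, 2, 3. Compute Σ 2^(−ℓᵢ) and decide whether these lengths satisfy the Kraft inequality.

1.125; no

With common denominator 2^3 = 8: Σ 2^(−ℓᵢ) = 4/8 + 2/8 + 2/8 + 1/8 = 9/8 = 1.125.
Kraft's inequality requires Σ ≤ 1; here Σ = 1.125 > 1, so no such prefix code exists.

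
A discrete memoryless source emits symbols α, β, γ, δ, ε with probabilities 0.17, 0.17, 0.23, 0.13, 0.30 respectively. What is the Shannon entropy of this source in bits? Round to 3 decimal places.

2.261 bits

H = −Σ pᵢ log₂ pᵢ.
−0.17·log₂(0.17) = 0.4346
−0.17·log₂(0.17) = 0.4346
−0.23·log₂(0.23) = 0.4877
−0.13·log₂(0.13) = 0.3826
−0.30·log₂(0.30) = 0.5211
Sum ≈ 2.2606 → 2.261 bits.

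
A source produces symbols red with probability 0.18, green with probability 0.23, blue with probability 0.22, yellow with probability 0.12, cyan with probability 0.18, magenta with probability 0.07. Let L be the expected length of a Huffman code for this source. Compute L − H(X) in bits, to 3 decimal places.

0.056 bits

Entropy H = −Σ p log₂ p ≈ 2.4945 bits.
Huffman merges: 7/100+3/25→19/100; 9/50+9/50→9/25; 19/100+11/50→41/100; 23/100+9/25→59/100; 41/100+59/100→1. L = 51/20 ≈ 2.5500.
L − H = 2.5500 − 2.4945 = 0.056 bits.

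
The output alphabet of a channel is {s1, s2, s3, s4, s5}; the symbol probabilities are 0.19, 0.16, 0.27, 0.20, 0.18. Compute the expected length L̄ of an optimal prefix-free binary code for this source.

2.34 bits/symbol

Repeatedly combine the two least-probable nodes; the expected code length is the sum of the merged weights.
merge 4/25 + 9/50 → 17/50
merge 19/100 + 1/5 → 39/100
merge 27/100 + 17/50 → 61/100
merge 39/100 + 61/100 → 1
L = 17/50 + 39/100 + 61/100 + 1 = 117/50 = 2.34 bits/symbol.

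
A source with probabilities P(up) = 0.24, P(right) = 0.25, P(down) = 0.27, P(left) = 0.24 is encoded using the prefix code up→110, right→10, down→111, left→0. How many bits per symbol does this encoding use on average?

2.27 bits/symbol

L̄ = Σ pᵢ·ℓᵢ = 0.24·3 + 0.25·2 + 0.27·3 + 0.24·1 = 2.27 bits/symbol.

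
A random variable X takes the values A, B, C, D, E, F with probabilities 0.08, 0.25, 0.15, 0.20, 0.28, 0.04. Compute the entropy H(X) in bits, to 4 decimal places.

H = −Σ pᵢ log₂ pᵢ.
−0.08·log₂(0.08) = 0.2915
−0.25·log₂(0.25) = 0.5000
−0.15·log₂(0.15) = 0.4105
−0.20·log₂(0.20) = 0.4644
−0.28·log₂(0.28) = 0.5142
−0.04·log₂(0.04) = 0.1858
Sum ≈ 2.3664 → 2.3664 bits.

2.3664 bits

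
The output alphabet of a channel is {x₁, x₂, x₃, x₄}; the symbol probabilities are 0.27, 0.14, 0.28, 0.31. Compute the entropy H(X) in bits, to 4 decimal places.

1.9451 bits

H = −Σ pᵢ log₂ pᵢ.
−0.27·log₂(0.27) = 0.5100
−0.14·log₂(0.14) = 0.3971
−0.28·log₂(0.28) = 0.5142
−0.31·log₂(0.31) = 0.5238
Sum ≈ 1.9451 → 1.9451 bits.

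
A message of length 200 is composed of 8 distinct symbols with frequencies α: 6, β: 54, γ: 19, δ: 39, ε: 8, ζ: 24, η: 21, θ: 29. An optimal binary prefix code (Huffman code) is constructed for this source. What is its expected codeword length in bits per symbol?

2.77 bits/symbol

Probabilities are the counts divided by 200.
Repeatedly combine the two least-probable nodes; the expected code length is the sum of the merged weights.
merge 3/100 + 1/25 → 7/100
merge 7/100 + 19/200 → 33/200
merge 21/200 + 3/25 → 9/40
merge 29/200 + 33/200 → 31/100
merge 39/200 + 9/40 → 21/50
merge 27/100 + 31/100 → 29/50
merge 21/50 + 29/50 → 1
L = 7/100 + 33/200 + 9/40 + 31/100 + 21/50 + 29/50 + 1 = 277/100 = 2.77 bits/symbol.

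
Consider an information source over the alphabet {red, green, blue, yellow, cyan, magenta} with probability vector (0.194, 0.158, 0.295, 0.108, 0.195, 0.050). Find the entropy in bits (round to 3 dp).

2.422 bits

H = −Σ pᵢ log₂ pᵢ.
−0.194·log₂(0.194) = 0.4590
−0.158·log₂(0.158) = 0.4206
−0.295·log₂(0.295) = 0.5196
−0.108·log₂(0.108) = 0.3468
−0.195·log₂(0.195) = 0.4599
−0.050·log₂(0.050) = 0.2161
Sum ≈ 2.4219 → 2.422 bits.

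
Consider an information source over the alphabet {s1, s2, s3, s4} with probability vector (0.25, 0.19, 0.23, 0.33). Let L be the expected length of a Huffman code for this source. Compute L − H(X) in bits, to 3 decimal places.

Entropy H = −Σ p log₂ p ≈ 1.9707 bits.
Huffman merges: 19/100+23/100→21/50; 1/4+33/100→29/50; 21/50+29/50→1. L = 2 ≈ 2.0000.
L − H = 2.0000 − 1.9707 = 0.029 bits.

0.029 bits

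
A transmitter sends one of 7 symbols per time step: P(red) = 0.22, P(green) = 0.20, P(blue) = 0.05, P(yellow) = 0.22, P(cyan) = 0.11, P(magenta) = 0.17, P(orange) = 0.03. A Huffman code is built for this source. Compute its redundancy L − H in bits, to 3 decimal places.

Entropy H = −Σ p log₂ p ≈ 2.5783 bits.
Huffman merges: 3/100+1/20→2/25; 2/25+11/100→19/100; 17/100+19/100→9/25; 1/5+11/50→21/50; 11/50+9/25→29/50; 21/50+29/50→1. L = 263/100 ≈ 2.6300.
L − H = 2.6300 − 2.5783 = 0.052 bits.

0.052 bits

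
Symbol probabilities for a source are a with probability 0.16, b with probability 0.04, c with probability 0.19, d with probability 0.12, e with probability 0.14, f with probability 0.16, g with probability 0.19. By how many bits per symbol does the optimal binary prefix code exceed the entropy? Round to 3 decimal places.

Entropy H = −Σ p log₂ p ≈ 2.7064 bits.
Huffman merges: 1/25+3/25→4/25; 7/50+4/25→3/10; 4/25+4/25→8/25; 19/100+19/100→19/50; 3/10+8/25→31/50; 19/50+31/50→1. L = 139/50 ≈ 2.7800.
L − H = 2.7800 − 2.7064 = 0.074 bits.

0.074 bits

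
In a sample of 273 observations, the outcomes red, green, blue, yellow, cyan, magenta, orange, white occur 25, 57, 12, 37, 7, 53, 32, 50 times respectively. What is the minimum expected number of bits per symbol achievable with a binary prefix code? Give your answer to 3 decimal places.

2.828 bits/symbol

Probabilities are the counts divided by 273.
Repeatedly combine the two least-probable nodes; the expected code length is the sum of the merged weights.
merge 1/39 + 4/91 → 19/273
merge 19/273 + 25/273 → 44/273
merge 32/273 + 37/273 → 23/91
merge 44/273 + 50/273 → 94/273
merge 53/273 + 19/91 → 110/273
merge 23/91 + 94/273 → 163/273
merge 110/273 + 163/273 → 1
L = 19/273 + 44/273 + 23/91 + 94/273 + 110/273 + 163/273 + 1 = 772/273 ≈ 2.828 bits/symbol.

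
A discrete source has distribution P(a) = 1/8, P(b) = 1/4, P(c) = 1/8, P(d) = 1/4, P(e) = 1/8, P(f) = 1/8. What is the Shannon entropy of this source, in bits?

2.5 bits

Each probability is a power of 1/2, so log₂(1/p) is an integer.
H = Σ p·log₂(1/p) = 1/8·3 + 1/4·2 + 1/8·3 + 1/4·2 + 1/8·3 + 1/8·3 = 2.5 bits.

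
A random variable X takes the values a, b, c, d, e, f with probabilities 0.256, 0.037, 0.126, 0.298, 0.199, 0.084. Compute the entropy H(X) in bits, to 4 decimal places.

H = −Σ pᵢ log₂ pᵢ.
−0.256·log₂(0.256) = 0.5032
−0.037·log₂(0.037) = 0.1760
−0.126·log₂(0.126) = 0.3766
−0.298·log₂(0.298) = 0.5205
−0.199·log₂(0.199) = 0.4635
−0.084·log₂(0.084) = 0.3002
Sum ≈ 2.3399 → 2.3399 bits.

2.3399 bits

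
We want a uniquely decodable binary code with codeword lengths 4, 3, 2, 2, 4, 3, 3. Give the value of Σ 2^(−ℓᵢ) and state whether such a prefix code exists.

With common denominator 2^4 = 16: Σ 2^(−ℓᵢ) = 1/16 + 2/16 + 4/16 + 4/16 + 1/16 + 2/16 + 2/16 = 16/16 = 1.
Kraft's inequality requires Σ ≤ 1; here Σ = 1 ≤ 1, so such a prefix code exists.

1; yes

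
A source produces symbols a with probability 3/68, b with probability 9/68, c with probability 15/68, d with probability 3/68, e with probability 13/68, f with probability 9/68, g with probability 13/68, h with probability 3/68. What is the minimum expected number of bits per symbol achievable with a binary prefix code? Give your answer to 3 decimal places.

Repeatedly combine the two least-probable nodes; the expected code length is the sum of the merged weights.
merge 3/68 + 3/68 → 3/34
merge 3/68 + 3/34 → 9/68
merge 9/68 + 9/68 → 9/34
merge 9/68 + 13/68 → 11/34
merge 13/68 + 15/68 → 7/17
merge 9/34 + 11/34 → 10/17
merge 7/17 + 10/17 → 1
L = 3/34 + 9/68 + 9/34 + 11/34 + 7/17 + 10/17 + 1 = 191/68 ≈ 2.809 bits/symbol.

2.809 bits/symbol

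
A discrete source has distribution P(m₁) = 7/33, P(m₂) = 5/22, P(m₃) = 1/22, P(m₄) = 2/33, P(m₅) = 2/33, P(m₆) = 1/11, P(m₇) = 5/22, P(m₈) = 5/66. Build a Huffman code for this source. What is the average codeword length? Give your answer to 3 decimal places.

Repeatedly combine the two least-probable nodes; the expected code length is the sum of the merged weights.
merge 1/22 + 2/33 → 7/66
merge 2/33 + 5/66 → 3/22
merge 1/11 + 7/66 → 13/66
merge 3/22 + 13/66 → 1/3
merge 7/33 + 5/22 → 29/66
merge 5/22 + 1/3 → 37/66
merge 29/66 + 37/66 → 1
L = 7/66 + 3/22 + 13/66 + 1/3 + 29/66 + 37/66 + 1 = 61/22 ≈ 2.773 bits/symbol.

2.773 bits/symbol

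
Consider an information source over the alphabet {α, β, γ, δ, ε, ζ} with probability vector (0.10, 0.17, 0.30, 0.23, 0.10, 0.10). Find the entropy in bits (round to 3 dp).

H = −Σ pᵢ log₂ pᵢ.
−0.10·log₂(0.10) = 0.3322
−0.17·log₂(0.17) = 0.4346
−0.30·log₂(0.30) = 0.5211
−0.23·log₂(0.23) = 0.4877
−0.10·log₂(0.10) = 0.3322
−0.10·log₂(0.10) = 0.3322
Sum ≈ 2.4399 → 2.440 bits.

2.440 bits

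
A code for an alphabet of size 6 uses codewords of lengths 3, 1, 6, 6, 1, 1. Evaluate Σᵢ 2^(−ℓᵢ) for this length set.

With common denominator 2^6 = 64: Σ 2^(−ℓᵢ) = 8/64 + 32/64 + 1/64 + 1/64 + 32/64 + 32/64 = 106/64 = 1.65625.

1.65625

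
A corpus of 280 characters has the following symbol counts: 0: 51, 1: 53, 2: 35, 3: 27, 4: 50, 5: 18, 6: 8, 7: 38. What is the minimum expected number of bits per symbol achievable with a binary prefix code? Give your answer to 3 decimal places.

Probabilities are the counts divided by 280.
Repeatedly combine the two least-probable nodes; the expected code length is the sum of the merged weights.
merge 1/35 + 9/140 → 13/140
merge 13/140 + 27/280 → 53/280
merge 1/8 + 19/140 → 73/280
merge 5/28 + 51/280 → 101/280
merge 53/280 + 53/280 → 53/140
merge 73/280 + 101/280 → 87/140
merge 53/140 + 87/140 → 1
L = 13/140 + 53/280 + 73/280 + 101/280 + 53/140 + 87/140 + 1 = 813/280 ≈ 2.904 bits/symbol.

2.904 bits/symbol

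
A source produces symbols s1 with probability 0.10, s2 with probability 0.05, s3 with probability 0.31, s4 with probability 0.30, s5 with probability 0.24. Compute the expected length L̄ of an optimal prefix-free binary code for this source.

2.15 bits/symbol

Repeatedly combine the two least-probable nodes; the expected code length is the sum of the merged weights.
merge 1/20 + 1/10 → 3/20
merge 3/20 + 6/25 → 39/100
merge 3/10 + 31/100 → 61/100
merge 39/100 + 61/100 → 1
L = 3/20 + 39/100 + 61/100 + 1 = 43/20 = 2.15 bits/symbol.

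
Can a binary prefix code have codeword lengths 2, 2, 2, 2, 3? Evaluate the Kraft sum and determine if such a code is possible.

1.125; no

With common denominator 2^3 = 8: Σ 2^(−ℓᵢ) = 2/8 + 2/8 + 2/8 + 2/8 + 1/8 = 9/8 = 1.125.
Kraft's inequality requires Σ ≤ 1; here Σ = 1.125 > 1, so no such prefix code exists.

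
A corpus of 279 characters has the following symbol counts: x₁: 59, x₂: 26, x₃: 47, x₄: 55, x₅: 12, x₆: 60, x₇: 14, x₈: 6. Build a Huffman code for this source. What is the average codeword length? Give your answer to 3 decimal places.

Probabilities are the counts divided by 279.
Repeatedly combine the two least-probable nodes; the expected code length is the sum of the merged weights.
merge 2/93 + 4/93 → 2/31
merge 14/279 + 2/31 → 32/279
merge 26/279 + 32/279 → 58/279
merge 47/279 + 55/279 → 34/93
merge 58/279 + 59/279 → 13/31
merge 20/93 + 34/93 → 18/31
merge 13/31 + 18/31 → 1
L = 2/31 + 32/279 + 58/279 + 34/93 + 13/31 + 18/31 + 1 = 256/93 ≈ 2.753 bits/symbol.

2.753 bits/symbol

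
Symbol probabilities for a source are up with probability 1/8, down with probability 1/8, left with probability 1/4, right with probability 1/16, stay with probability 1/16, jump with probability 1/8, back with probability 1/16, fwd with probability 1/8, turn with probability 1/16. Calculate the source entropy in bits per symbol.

3 bits

Each probability is a power of 1/2, so log₂(1/p) is an integer.
H = Σ p·log₂(1/p) = 1/8·3 + 1/8·3 + 1/4·2 + 1/16·4 + 1/16·4 + 1/8·3 + 1/16·4 + 1/8·3 + 1/16·4 = 3 bits.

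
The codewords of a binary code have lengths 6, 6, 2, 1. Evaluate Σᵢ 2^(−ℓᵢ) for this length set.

0.78125

With common denominator 2^6 = 64: Σ 2^(−ℓᵢ) = 1/64 + 1/64 + 16/64 + 32/64 = 50/64 = 0.78125.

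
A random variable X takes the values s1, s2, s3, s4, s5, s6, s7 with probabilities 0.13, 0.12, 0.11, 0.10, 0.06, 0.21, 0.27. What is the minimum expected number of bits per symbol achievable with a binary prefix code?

Repeatedly combine the two least-probable nodes; the expected code length is the sum of the merged weights.
merge 3/50 + 1/10 → 4/25
merge 11/100 + 3/25 → 23/100
merge 13/100 + 4/25 → 29/100
merge 21/100 + 23/100 → 11/25
merge 27/100 + 29/100 → 14/25
merge 11/25 + 14/25 → 1
L = 4/25 + 23/100 + 29/100 + 11/25 + 14/25 + 1 = 67/25 = 2.68 bits/symbol.

2.68 bits/symbol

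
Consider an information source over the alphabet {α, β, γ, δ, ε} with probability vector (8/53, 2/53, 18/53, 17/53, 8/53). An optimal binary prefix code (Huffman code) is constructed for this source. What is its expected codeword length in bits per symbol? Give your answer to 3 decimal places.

Repeatedly combine the two least-probable nodes; the expected code length is the sum of the merged weights.
merge 2/53 + 8/53 → 10/53
merge 8/53 + 10/53 → 18/53
merge 17/53 + 18/53 → 35/53
merge 18/53 + 35/53 → 1
L = 10/53 + 18/53 + 35/53 + 1 = 116/53 ≈ 2.189 bits/symbol.

2.189 bits/symbol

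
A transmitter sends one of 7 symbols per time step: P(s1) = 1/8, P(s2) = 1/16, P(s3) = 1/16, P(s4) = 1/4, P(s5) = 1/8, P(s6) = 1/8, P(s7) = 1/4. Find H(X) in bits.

Each probability is a power of 1/2, so log₂(1/p) is an integer.
H = Σ p·log₂(1/p) = 1/8·3 + 1/16·4 + 1/16·4 + 1/4·2 + 1/8·3 + 1/8·3 + 1/4·2 = 2.625 bits.

2.625 bits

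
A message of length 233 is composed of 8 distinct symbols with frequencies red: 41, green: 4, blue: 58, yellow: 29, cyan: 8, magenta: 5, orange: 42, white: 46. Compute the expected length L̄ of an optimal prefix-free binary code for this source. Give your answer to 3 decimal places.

Probabilities are the counts divided by 233.
Repeatedly combine the two least-probable nodes; the expected code length is the sum of the merged weights.
merge 4/233 + 5/233 → 9/233
merge 8/233 + 9/233 → 17/233
merge 17/233 + 29/233 → 46/233
merge 41/233 + 42/233 → 83/233
merge 46/233 + 46/233 → 92/233
merge 58/233 + 83/233 → 141/233
merge 92/233 + 141/233 → 1
L = 9/233 + 17/233 + 46/233 + 83/233 + 92/233 + 141/233 + 1 = 621/233 ≈ 2.665 bits/symbol.

2.665 bits/symbol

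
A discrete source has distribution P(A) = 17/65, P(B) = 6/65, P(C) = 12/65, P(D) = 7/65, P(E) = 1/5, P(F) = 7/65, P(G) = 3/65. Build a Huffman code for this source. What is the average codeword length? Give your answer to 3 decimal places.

Repeatedly combine the two least-probable nodes; the expected code length is the sum of the merged weights.
merge 3/65 + 6/65 → 9/65
merge 7/65 + 7/65 → 14/65
merge 9/65 + 12/65 → 21/65
merge 1/5 + 14/65 → 27/65
merge 17/65 + 21/65 → 38/65
merge 27/65 + 38/65 → 1
L = 9/65 + 14/65 + 21/65 + 27/65 + 38/65 + 1 = 174/65 ≈ 2.677 bits/symbol.

2.677 bits/symbol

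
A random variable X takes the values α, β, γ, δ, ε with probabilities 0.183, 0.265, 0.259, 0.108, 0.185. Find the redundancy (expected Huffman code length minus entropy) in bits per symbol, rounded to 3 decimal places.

0.033 bits

Entropy H = −Σ p log₂ p ≈ 2.2580 bits.
Huffman merges: 27/250+183/1000→291/1000; 37/200+259/1000→111/250; 53/200+291/1000→139/250; 111/250+139/250→1. L = 2291/1000 ≈ 2.2910.
L − H = 2.2910 − 2.2580 = 0.033 bits.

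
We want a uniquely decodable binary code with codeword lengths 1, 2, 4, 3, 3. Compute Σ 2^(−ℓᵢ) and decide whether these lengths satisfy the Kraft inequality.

1.0625; no

With common denominator 2^4 = 16: Σ 2^(−ℓᵢ) = 8/16 + 4/16 + 1/16 + 2/16 + 2/16 = 17/16 = 1.0625.
Kraft's inequality requires Σ ≤ 1; here Σ = 1.0625 > 1, so no such prefix code exists.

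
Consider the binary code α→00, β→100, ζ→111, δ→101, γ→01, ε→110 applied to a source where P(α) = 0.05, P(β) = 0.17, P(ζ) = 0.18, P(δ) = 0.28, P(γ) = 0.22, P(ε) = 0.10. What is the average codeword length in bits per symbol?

2.73 bits/symbol

L̄ = Σ pᵢ·ℓᵢ = 0.05·2 + 0.17·3 + 0.18·3 + 0.28·3 + 0.22·2 + 0.10·3 = 2.73 bits/symbol.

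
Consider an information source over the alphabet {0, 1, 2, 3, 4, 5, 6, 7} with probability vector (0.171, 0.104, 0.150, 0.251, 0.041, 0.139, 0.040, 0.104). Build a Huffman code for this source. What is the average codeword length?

2.83 bits/symbol

Repeatedly combine the two least-probable nodes; the expected code length is the sum of the merged weights.
merge 1/25 + 41/1000 → 81/1000
merge 81/1000 + 13/125 → 37/200
merge 13/125 + 139/1000 → 243/1000
merge 3/20 + 171/1000 → 321/1000
merge 37/200 + 243/1000 → 107/250
merge 251/1000 + 321/1000 → 143/250
merge 107/250 + 143/250 → 1
L = 81/1000 + 37/200 + 243/1000 + 321/1000 + 107/250 + 143/250 + 1 = 283/100 = 2.83 bits/symbol.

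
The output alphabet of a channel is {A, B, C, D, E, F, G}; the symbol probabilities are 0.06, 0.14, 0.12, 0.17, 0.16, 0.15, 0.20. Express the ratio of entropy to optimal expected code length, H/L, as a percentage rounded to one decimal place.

97.9%

Entropy H = −Σ p log₂ p ≈ 2.7402 bits.
Huffman merges: 3/50+3/25→9/50; 7/50+3/20→29/100; 4/25+17/100→33/100; 9/50+1/5→19/50; 29/100+33/100→31/50; 19/50+31/50→1. L = 14/5 ≈ 2.8000.
Efficiency = H/L = 2.7402/2.8000 = 97.9%.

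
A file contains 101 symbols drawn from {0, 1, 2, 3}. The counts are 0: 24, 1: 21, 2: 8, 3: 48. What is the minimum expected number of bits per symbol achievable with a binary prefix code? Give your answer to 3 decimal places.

1.812 bits/symbol

Probabilities are the counts divided by 101.
Repeatedly combine the two least-probable nodes; the expected code length is the sum of the merged weights.
merge 8/101 + 21/101 → 29/101
merge 24/101 + 29/101 → 53/101
merge 48/101 + 53/101 → 1
L = 29/101 + 53/101 + 1 = 183/101 ≈ 1.812 bits/symbol.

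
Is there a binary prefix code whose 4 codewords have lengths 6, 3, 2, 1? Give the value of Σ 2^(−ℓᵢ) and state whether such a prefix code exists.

With common denominator 2^6 = 64: Σ 2^(−ℓᵢ) = 1/64 + 8/64 + 16/64 + 32/64 = 57/64 = 0.890625.
Kraft's inequality requires Σ ≤ 1; here Σ = 0.890625 ≤ 1, so such a prefix code exists.

0.890625; yes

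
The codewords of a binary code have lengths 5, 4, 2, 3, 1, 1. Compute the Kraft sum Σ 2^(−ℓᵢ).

With common denominator 2^5 = 32: Σ 2^(−ℓᵢ) = 1/32 + 2/32 + 8/32 + 4/32 + 16/32 + 16/32 = 47/32 = 1.46875.

1.46875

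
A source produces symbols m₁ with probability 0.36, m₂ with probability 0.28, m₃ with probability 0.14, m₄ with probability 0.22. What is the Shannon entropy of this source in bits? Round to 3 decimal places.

H = −Σ pᵢ log₂ pᵢ.
−0.36·log₂(0.36) = 0.5306
−0.28·log₂(0.28) = 0.5142
−0.14·log₂(0.14) = 0.3971
−0.22·log₂(0.22) = 0.4806
Sum ≈ 1.9225 → 1.923 bits.

1.923 bits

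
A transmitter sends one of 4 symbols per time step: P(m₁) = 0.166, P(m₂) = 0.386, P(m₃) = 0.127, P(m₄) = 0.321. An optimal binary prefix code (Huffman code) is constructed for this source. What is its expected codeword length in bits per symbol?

Repeatedly combine the two least-probable nodes; the expected code length is the sum of the merged weights.
merge 127/1000 + 83/500 → 293/1000
merge 293/1000 + 321/1000 → 307/500
merge 193/500 + 307/500 → 1
L = 293/1000 + 307/500 + 1 = 1907/1000 = 1.907 bits/symbol.

1.907 bits/symbol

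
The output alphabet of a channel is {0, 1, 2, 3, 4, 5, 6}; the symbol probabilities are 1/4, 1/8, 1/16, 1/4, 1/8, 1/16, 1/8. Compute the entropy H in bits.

2.625 bits

Each probability is a power of 1/2, so log₂(1/p) is an integer.
H = Σ p·log₂(1/p) = 1/4·2 + 1/8·3 + 1/16·4 + 1/4·2 + 1/8·3 + 1/16·4 + 1/8·3 = 2.625 bits.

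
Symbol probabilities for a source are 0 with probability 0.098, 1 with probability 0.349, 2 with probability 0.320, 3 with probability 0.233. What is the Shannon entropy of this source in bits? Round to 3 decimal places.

1.874 bits

H = −Σ pᵢ log₂ pᵢ.
−0.098·log₂(0.098) = 0.3284
−0.349·log₂(0.349) = 0.5300
−0.320·log₂(0.320) = 0.5260
−0.233·log₂(0.233) = 0.4897
Sum ≈ 1.8741 → 1.874 bits.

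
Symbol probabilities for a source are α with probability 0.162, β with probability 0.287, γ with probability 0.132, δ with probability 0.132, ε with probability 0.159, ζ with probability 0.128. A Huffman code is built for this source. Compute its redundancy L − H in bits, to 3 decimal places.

0.036 bits

Entropy H = −Σ p log₂ p ≈ 2.5149 bits.
Huffman merges: 16/125+33/250→13/50; 33/250+159/1000→291/1000; 81/500+13/50→211/500; 287/1000+291/1000→289/500; 211/500+289/500→1. L = 2551/1000 ≈ 2.5510.
L − H = 2.5510 − 2.5149 = 0.036 bits.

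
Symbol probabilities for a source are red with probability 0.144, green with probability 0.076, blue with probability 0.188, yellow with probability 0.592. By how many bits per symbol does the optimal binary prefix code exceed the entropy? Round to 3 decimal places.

0.042 bits

Entropy H = −Σ p log₂ p ≈ 1.5862 bits.
Huffman merges: 19/250+18/125→11/50; 47/250+11/50→51/125; 51/125+74/125→1. L = 407/250 ≈ 1.6280.
L − H = 1.6280 − 1.5862 = 0.042 bits.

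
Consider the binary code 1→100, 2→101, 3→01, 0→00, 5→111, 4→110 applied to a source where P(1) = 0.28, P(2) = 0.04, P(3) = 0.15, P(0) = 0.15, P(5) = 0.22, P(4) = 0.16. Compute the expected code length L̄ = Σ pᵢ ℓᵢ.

2.7 bits/symbol

L̄ = Σ pᵢ·ℓᵢ = 0.28·3 + 0.04·3 + 0.15·2 + 0.15·2 + 0.22·3 + 0.16·3 = 2.7 bits/symbol.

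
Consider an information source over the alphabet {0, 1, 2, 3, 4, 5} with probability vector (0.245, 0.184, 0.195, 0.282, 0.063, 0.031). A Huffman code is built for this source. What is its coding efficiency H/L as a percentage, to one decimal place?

98.1%

Entropy H = −Σ p log₂ p ≈ 2.3280 bits.
Huffman merges: 31/1000+63/1000→47/500; 47/500+23/125→139/500; 39/200+49/200→11/25; 139/500+141/500→14/25; 11/25+14/25→1. L = 593/250 ≈ 2.3720.
Efficiency = H/L = 2.3280/2.3720 = 98.1%.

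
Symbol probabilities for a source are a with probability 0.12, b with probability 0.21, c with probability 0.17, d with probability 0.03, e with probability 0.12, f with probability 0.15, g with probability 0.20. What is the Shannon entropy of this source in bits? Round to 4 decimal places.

H = −Σ pᵢ log₂ pᵢ.
−0.12·log₂(0.12) = 0.3671
−0.21·log₂(0.21) = 0.4728
−0.17·log₂(0.17) = 0.4346
−0.03·log₂(0.03) = 0.1518
−0.12·log₂(0.12) = 0.3671
−0.15·log₂(0.15) = 0.4105
−0.20·log₂(0.20) = 0.4644
Sum ≈ 2.6682 → 2.6682 bits.

2.6682 bits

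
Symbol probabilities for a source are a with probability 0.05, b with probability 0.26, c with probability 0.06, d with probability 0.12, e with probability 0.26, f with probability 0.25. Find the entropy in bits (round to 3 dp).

2.337 bits

H = −Σ pᵢ log₂ pᵢ.
−0.05·log₂(0.05) = 0.2161
−0.26·log₂(0.26) = 0.5053
−0.06·log₂(0.06) = 0.2435
−0.12·log₂(0.12) = 0.3671
−0.26·log₂(0.26) = 0.5053
−0.25·log₂(0.25) = 0.5000
Sum ≈ 2.3373 → 2.337 bits.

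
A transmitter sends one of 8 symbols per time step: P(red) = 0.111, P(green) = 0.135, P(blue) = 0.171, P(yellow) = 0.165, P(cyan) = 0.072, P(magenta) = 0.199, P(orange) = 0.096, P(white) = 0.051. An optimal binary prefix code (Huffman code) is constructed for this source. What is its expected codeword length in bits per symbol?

Repeatedly combine the two least-probable nodes; the expected code length is the sum of the merged weights.
merge 51/1000 + 9/125 → 123/1000
merge 12/125 + 111/1000 → 207/1000
merge 123/1000 + 27/200 → 129/500
merge 33/200 + 171/1000 → 42/125
merge 199/1000 + 207/1000 → 203/500
merge 129/500 + 42/125 → 297/500
merge 203/500 + 297/500 → 1
L = 123/1000 + 207/1000 + 129/500 + 42/125 + 203/500 + 297/500 + 1 = 731/250 = 2.924 bits/symbol.

2.924 bits/symbol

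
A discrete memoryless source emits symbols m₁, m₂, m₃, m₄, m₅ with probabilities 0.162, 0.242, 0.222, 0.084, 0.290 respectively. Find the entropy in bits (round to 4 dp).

H = −Σ pᵢ log₂ pᵢ.
−0.162·log₂(0.162) = 0.4254
−0.242·log₂(0.242) = 0.4954
−0.222·log₂(0.222) = 0.4820
−0.084·log₂(0.084) = 0.3002
−0.290·log₂(0.290) = 0.5179
Sum ≈ 2.2209 → 2.2209 bits.

2.2209 bits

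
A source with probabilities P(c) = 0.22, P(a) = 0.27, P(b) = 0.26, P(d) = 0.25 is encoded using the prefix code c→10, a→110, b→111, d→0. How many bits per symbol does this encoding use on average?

2.28 bits/symbol

L̄ = Σ pᵢ·ℓᵢ = 0.22·2 + 0.27·3 + 0.26·3 + 0.25·1 = 2.28 bits/symbol.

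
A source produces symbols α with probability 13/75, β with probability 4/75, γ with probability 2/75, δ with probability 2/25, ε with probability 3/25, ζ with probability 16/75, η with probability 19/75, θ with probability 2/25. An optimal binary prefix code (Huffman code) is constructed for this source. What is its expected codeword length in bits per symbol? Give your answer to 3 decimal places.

2.773 bits/symbol

Repeatedly combine the two least-probable nodes; the expected code length is the sum of the merged weights.
merge 2/75 + 4/75 → 2/25
merge 2/25 + 2/25 → 4/25
merge 2/25 + 3/25 → 1/5
merge 4/25 + 13/75 → 1/3
merge 1/5 + 16/75 → 31/75
merge 19/75 + 1/3 → 44/75
merge 31/75 + 44/75 → 1
L = 2/25 + 4/25 + 1/5 + 1/3 + 31/75 + 44/75 + 1 = 208/75 ≈ 2.773 bits/symbol.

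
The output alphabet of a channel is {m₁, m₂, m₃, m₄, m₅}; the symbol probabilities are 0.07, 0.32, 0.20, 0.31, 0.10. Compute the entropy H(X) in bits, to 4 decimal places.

2.1150 bits

H = −Σ pᵢ log₂ pᵢ.
−0.07·log₂(0.07) = 0.2686
−0.32·log₂(0.32) = 0.5260
−0.20·log₂(0.20) = 0.4644
−0.31·log₂(0.31) = 0.5238
−0.10·log₂(0.10) = 0.3322
Sum ≈ 2.1150 → 2.1150 bits.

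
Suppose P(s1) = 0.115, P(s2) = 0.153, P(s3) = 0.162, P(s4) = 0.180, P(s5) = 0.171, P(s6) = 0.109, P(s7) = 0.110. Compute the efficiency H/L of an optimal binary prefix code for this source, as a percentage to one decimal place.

Entropy H = −Σ p log₂ p ≈ 2.7784 bits.
Huffman merges: 109/1000+11/100→219/1000; 23/200+153/1000→67/250; 81/500+171/1000→333/1000; 9/50+219/1000→399/1000; 67/250+333/1000→601/1000; 399/1000+601/1000→1. L = 141/50 ≈ 2.8200.
Efficiency = H/L = 2.7784/2.8200 = 98.5%.

98.5%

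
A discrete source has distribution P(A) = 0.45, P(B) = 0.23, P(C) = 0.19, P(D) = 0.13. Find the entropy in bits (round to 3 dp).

H = −Σ pᵢ log₂ pᵢ.
−0.45·log₂(0.45) = 0.5184
−0.23·log₂(0.23) = 0.4877
−0.19·log₂(0.19) = 0.4552
−0.13·log₂(0.13) = 0.3826
Sum ≈ 1.8439 → 1.844 bits.

1.844 bits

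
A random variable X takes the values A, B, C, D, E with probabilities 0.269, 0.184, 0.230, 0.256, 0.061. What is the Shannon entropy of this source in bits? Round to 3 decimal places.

H = −Σ pᵢ log₂ pᵢ.
−0.269·log₂(0.269) = 0.5096
−0.184·log₂(0.184) = 0.4494
−0.230·log₂(0.230) = 0.4877
−0.256·log₂(0.256) = 0.5032
−0.061·log₂(0.061) = 0.2461
Sum ≈ 2.1960 → 2.196 bits.

2.196 bits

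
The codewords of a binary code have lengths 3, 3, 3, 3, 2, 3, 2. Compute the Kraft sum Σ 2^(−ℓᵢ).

With common denominator 2^3 = 8: Σ 2^(−ℓᵢ) = 1/8 + 1/8 + 1/8 + 1/8 + 2/8 + 1/8 + 2/8 = 9/8 = 1.125.

1.125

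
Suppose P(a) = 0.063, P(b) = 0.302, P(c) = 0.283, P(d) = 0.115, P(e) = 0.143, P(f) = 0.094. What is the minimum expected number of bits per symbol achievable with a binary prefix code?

Repeatedly combine the two least-probable nodes; the expected code length is the sum of the merged weights.
merge 63/1000 + 47/500 → 157/1000
merge 23/200 + 143/1000 → 129/500
merge 157/1000 + 129/500 → 83/200
merge 283/1000 + 151/500 → 117/200
merge 83/200 + 117/200 → 1
L = 157/1000 + 129/500 + 83/200 + 117/200 + 1 = 483/200 = 2.415 bits/symbol.

2.415 bits/symbol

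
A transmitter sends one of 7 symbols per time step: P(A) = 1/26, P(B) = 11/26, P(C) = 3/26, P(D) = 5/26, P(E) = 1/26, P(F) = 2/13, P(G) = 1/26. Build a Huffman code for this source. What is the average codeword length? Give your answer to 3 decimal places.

2.346 bits/symbol

Repeatedly combine the two least-probable nodes; the expected code length is the sum of the merged weights.
merge 1/26 + 1/26 → 1/13
merge 1/26 + 1/13 → 3/26
merge 3/26 + 3/26 → 3/13
merge 2/13 + 5/26 → 9/26
merge 3/13 + 9/26 → 15/26
merge 11/26 + 15/26 → 1
L = 1/13 + 3/26 + 3/13 + 9/26 + 15/26 + 1 = 61/26 ≈ 2.346 bits/symbol.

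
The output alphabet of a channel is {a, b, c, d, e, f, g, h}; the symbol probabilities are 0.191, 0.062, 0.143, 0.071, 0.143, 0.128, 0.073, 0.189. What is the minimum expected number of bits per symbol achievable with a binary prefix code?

Repeatedly combine the two least-probable nodes; the expected code length is the sum of the merged weights.
merge 31/500 + 71/1000 → 133/1000
merge 73/1000 + 16/125 → 201/1000
merge 133/1000 + 143/1000 → 69/250
merge 143/1000 + 189/1000 → 83/250
merge 191/1000 + 201/1000 → 49/125
merge 69/250 + 83/250 → 76/125
merge 49/125 + 76/125 → 1
L = 133/1000 + 201/1000 + 69/250 + 83/250 + 49/125 + 76/125 + 1 = 1471/500 = 2.942 bits/symbol.

2.942 bits/symbol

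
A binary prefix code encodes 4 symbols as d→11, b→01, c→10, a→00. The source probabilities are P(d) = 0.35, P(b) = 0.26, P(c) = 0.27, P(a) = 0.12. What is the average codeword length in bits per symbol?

2 bits/symbol

L̄ = Σ pᵢ·ℓᵢ = 0.35·2 + 0.26·2 + 0.27·2 + 0.12·2 = 2 bits/symbol.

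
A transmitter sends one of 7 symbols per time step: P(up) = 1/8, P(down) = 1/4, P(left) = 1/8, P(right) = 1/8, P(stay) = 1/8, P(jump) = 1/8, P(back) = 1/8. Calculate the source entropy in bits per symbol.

Each probability is a power of 1/2, so log₂(1/p) is an integer.
H = Σ p·log₂(1/p) = 1/8·3 + 1/4·2 + 1/8·3 + 1/8·3 + 1/8·3 + 1/8·3 + 1/8·3 = 2.75 bits.

2.75 bits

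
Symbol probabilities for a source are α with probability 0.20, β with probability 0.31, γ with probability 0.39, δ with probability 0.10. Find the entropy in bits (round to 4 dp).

H = −Σ pᵢ log₂ pᵢ.
−0.20·log₂(0.20) = 0.4644
−0.31·log₂(0.31) = 0.5238
−0.39·log₂(0.39) = 0.5298
−0.10·log₂(0.10) = 0.3322
Sum ≈ 1.8502 → 1.8502 bits.

1.8502 bits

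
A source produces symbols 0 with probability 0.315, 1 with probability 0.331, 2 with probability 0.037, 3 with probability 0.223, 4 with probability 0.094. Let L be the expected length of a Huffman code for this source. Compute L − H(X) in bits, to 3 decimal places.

0.099 bits

Entropy H = −Σ p log₂ p ≈ 2.0324 bits.
Huffman merges: 37/1000+47/500→131/1000; 131/1000+223/1000→177/500; 63/200+331/1000→323/500; 177/500+323/500→1. L = 2131/1000 ≈ 2.1310.
L − H = 2.1310 − 2.0324 = 0.099 bits.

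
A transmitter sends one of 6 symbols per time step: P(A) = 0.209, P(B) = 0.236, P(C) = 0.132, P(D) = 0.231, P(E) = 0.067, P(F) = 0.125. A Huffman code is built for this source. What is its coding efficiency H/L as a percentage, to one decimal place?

98.3%

Entropy H = −Σ p log₂ p ≈ 2.4739 bits.
Huffman merges: 67/1000+1/8→24/125; 33/250+24/125→81/250; 209/1000+231/1000→11/25; 59/250+81/250→14/25; 11/25+14/25→1. L = 629/250 ≈ 2.5160.
Efficiency = H/L = 2.4739/2.5160 = 98.3%.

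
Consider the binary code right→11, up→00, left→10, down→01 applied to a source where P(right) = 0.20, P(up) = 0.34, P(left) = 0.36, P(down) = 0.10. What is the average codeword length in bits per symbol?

2 bits/symbol

L̄ = Σ pᵢ·ℓᵢ = 0.20·2 + 0.34·2 + 0.36·2 + 0.10·2 = 2 bits/symbol.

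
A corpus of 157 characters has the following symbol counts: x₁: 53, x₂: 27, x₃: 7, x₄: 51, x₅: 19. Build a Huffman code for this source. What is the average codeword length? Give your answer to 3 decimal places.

2.166 bits/symbol

Probabilities are the counts divided by 157.
Repeatedly combine the two least-probable nodes; the expected code length is the sum of the merged weights.
merge 7/157 + 19/157 → 26/157
merge 26/157 + 27/157 → 53/157
merge 51/157 + 53/157 → 104/157
merge 53/157 + 104/157 → 1
L = 26/157 + 53/157 + 104/157 + 1 = 340/157 ≈ 2.166 bits/symbol.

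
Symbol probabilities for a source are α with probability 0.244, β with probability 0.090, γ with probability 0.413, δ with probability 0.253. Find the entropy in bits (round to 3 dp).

1.838 bits

H = −Σ pᵢ log₂ pᵢ.
−0.244·log₂(0.244) = 0.4966
−0.090·log₂(0.090) = 0.3127
−0.413·log₂(0.413) = 0.5269
−0.253·log₂(0.253) = 0.5016
Sum ≈ 1.8378 → 1.838 bits.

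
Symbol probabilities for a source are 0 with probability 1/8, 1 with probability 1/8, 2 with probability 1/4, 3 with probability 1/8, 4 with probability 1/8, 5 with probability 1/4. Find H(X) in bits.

2.5 bits

Each probability is a power of 1/2, so log₂(1/p) is an integer.
H = Σ p·log₂(1/p) = 1/8·3 + 1/8·3 + 1/4·2 + 1/8·3 + 1/8·3 + 1/4·2 = 2.5 bits.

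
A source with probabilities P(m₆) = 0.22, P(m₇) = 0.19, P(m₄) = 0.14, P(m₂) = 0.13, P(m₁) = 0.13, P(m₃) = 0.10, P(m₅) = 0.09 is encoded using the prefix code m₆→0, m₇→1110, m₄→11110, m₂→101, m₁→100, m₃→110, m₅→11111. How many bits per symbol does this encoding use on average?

L̄ = Σ pᵢ·ℓᵢ = 0.22·1 + 0.19·4 + 0.14·5 + 0.13·3 + 0.13·3 + 0.10·3 + 0.09·5 = 3.21 bits/symbol.

3.21 bits/symbol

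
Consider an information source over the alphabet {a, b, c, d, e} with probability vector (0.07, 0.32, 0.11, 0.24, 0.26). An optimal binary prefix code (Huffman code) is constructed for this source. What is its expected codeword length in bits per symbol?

Repeatedly combine the two least-probable nodes; the expected code length is the sum of the merged weights.
merge 7/100 + 11/100 → 9/50
merge 9/50 + 6/25 → 21/50
merge 13/50 + 8/25 → 29/50
merge 21/50 + 29/50 → 1
L = 9/50 + 21/50 + 29/50 + 1 = 109/50 = 2.18 bits/symbol.

2.18 bits/symbol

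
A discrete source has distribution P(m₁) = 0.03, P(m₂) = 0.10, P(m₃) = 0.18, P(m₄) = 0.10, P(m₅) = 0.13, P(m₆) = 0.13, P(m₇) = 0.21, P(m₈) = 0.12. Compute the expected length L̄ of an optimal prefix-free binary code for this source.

2.92 bits/symbol

Repeatedly combine the two least-probable nodes; the expected code length is the sum of the merged weights.
merge 3/100 + 1/10 → 13/100
merge 1/10 + 3/25 → 11/50
merge 13/100 + 13/100 → 13/50
merge 13/100 + 9/50 → 31/100
merge 21/100 + 11/50 → 43/100
merge 13/50 + 31/100 → 57/100
merge 43/100 + 57/100 → 1
L = 13/100 + 11/50 + 13/50 + 31/100 + 43/100 + 57/100 + 1 = 73/25 = 2.92 bits/symbol.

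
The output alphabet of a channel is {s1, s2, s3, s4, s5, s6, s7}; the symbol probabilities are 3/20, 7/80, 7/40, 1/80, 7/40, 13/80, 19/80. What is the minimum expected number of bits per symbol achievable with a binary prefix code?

2.6875 bits/symbol

Repeatedly combine the two least-probable nodes; the expected code length is the sum of the merged weights.
merge 1/80 + 7/80 → 1/10
merge 1/10 + 3/20 → 1/4
merge 13/80 + 7/40 → 27/80
merge 7/40 + 19/80 → 33/80
merge 1/4 + 27/80 → 47/80
merge 33/80 + 47/80 → 1
L = 1/10 + 1/4 + 27/80 + 33/80 + 47/80 + 1 = 43/16 = 2.6875 bits/symbol.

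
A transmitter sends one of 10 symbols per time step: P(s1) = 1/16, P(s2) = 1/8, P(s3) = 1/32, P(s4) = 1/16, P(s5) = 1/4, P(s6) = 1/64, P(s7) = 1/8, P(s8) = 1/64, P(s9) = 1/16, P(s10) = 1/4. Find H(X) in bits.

2.84375 bits

Each probability is a power of 1/2, so log₂(1/p) is an integer.
H = Σ p·log₂(1/p) = 1/16·4 + 1/8·3 + 1/32·5 + 1/16·4 + 1/4·2 + 1/64·6 + 1/8·3 + 1/64·6 + 1/16·4 + 1/4·2 = 2.84375 bits.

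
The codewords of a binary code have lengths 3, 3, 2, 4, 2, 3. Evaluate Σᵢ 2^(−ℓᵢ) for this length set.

With common denominator 2^4 = 16: Σ 2^(−ℓᵢ) = 2/16 + 2/16 + 4/16 + 1/16 + 4/16 + 2/16 = 15/16 = 0.9375.

0.9375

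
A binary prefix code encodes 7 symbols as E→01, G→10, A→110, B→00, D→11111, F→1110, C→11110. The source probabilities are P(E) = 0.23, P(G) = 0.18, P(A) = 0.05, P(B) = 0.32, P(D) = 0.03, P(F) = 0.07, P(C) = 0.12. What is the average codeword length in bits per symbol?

2.64 bits/symbol

L̄ = Σ pᵢ·ℓᵢ = 0.23·2 + 0.18·2 + 0.05·3 + 0.32·2 + 0.03·5 + 0.07·4 + 0.12·5 = 2.64 bits/symbol.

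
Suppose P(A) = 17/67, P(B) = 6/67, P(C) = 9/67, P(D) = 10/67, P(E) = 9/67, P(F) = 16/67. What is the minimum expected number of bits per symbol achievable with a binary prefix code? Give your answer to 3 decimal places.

2.507 bits/symbol

Repeatedly combine the two least-probable nodes; the expected code length is the sum of the merged weights.
merge 6/67 + 9/67 → 15/67
merge 9/67 + 10/67 → 19/67
merge 15/67 + 16/67 → 31/67
merge 17/67 + 19/67 → 36/67
merge 31/67 + 36/67 → 1
L = 15/67 + 19/67 + 31/67 + 36/67 + 1 = 168/67 ≈ 2.507 bits/symbol.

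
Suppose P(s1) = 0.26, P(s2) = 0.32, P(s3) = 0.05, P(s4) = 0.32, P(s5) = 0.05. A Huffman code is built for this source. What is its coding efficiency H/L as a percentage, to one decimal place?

94.7%

Entropy H = −Σ p log₂ p ≈ 1.9895 bits.
Huffman merges: 1/20+1/20→1/10; 1/10+13/50→9/25; 8/25+8/25→16/25; 9/25+16/25→1. L = 21/10 ≈ 2.1000.
Efficiency = H/L = 1.9895/2.1000 = 94.7%.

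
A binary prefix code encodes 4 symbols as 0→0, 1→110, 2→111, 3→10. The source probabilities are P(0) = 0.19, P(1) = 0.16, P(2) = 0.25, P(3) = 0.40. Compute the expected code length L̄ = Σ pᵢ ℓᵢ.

2.22 bits/symbol

L̄ = Σ pᵢ·ℓᵢ = 0.19·1 + 0.16·3 + 0.25·3 + 0.40·2 = 2.22 bits/symbol.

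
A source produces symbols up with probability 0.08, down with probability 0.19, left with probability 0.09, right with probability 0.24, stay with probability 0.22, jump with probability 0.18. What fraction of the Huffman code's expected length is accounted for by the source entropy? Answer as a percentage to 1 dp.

98.4%

Entropy H = −Σ p log₂ p ≈ 2.4794 bits.
Huffman merges: 2/25+9/100→17/100; 17/100+9/50→7/20; 19/100+11/50→41/100; 6/25+7/20→59/100; 41/100+59/100→1. L = 63/25 ≈ 2.5200.
Efficiency = H/L = 2.4794/2.5200 = 98.4%.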